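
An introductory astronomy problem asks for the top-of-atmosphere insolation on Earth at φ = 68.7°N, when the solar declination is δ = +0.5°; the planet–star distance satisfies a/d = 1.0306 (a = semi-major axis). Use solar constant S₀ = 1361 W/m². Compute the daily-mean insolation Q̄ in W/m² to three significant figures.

Q̄ ≈ 173 W/m²

cos H₀ = −tan(+68.7°) tan(+0.500°) = -0.0224, H₀ = 1.5932 rad.
Bracket: H₀ sin φ sin δ + cos φ cos δ sin H₀ = 1.5932×0.93169×0.00873 + 0.36325×0.99996×0.99975 = 0.012959 + 0.363145 = 0.376104.
Inverse-square distance factor (a/d)² = 1.0306² = 1.062136.
Q̄ = (S₀/π) × 1.062136 × [bracket] = (1361/π) × 1.062136 × 0.376104 = 173.1 W/m².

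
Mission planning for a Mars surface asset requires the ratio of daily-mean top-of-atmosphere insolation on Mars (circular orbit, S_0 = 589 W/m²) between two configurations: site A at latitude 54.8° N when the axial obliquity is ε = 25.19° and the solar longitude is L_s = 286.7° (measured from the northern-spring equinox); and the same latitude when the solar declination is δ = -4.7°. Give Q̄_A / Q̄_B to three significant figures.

— Configuration A (ϕ=+54.8°):
Solar declination: sin δ = sin ε · sin L_s = sin 25.19° × sin 286.7° = -0.40767, so δ = -24.059°.
cos h₀ = −tan(+54.8°) tan(-24.059°) = 0.6329, h₀ = 0.8855 rad.
Bracket: h₀ sin ϕ sin δ + cos ϕ cos δ sin h₀ = 0.8855×0.81714×-0.40767 + 0.57643×0.91313×0.77424 = -0.294981 + 0.407526 = 0.112545.
Q̄ = (S_0/π) × [bracket] = (589/π) × 0.112545 = 21.100 W/m².
— Configuration B (ϕ=+54.8°):
cos h₀ = −tan(+54.8°) tan(-4.700°) = 0.1165, h₀ = 1.4540 rad.
Bracket: h₀ sin ϕ sin δ + cos ϕ cos δ sin h₀ = 1.4540×0.81714×-0.08194 + 0.57643×0.99664×0.99319 = -0.097355 + 0.570581 = 0.473226.
Q̄ = (S_0/π) × [bracket] = (589/π) × 0.473226 = 88.723 W/m².
Ratio Q̄_A / Q̄_B = 21.100 / 88.723 = 0.2378.

Q̄_A / Q̄_B ≈ 0.238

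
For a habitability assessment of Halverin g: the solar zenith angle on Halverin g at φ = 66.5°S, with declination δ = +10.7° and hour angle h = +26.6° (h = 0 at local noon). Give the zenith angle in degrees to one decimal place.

cos θ_z = sin φ sin δ + cos φ cos δ cos h = -0.170267 + 0.350344 = 0.180077.
θ_z = arccos(0.180077) = 79.6°.

θ_z = 79.6°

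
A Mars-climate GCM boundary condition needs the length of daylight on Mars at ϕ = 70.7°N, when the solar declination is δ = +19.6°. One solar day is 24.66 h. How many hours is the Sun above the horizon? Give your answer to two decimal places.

24.66 h

Sunrise equation: cos h₀ = −tan ϕ · tan δ = -1.0168 ≤ −1, so the Sun never sets (polar day) and h₀ = π.
Daylight = 2h₀/(2π) × 24.66 h = (3.1416/π) × 24.66 = 24.66 h.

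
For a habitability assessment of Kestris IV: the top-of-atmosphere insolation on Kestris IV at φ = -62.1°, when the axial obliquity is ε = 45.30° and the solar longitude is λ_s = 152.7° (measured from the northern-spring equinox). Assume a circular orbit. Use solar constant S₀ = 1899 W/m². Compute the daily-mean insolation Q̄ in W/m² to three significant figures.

Q̄ ≈ 52.9 W/m²

Solar declination: sin δ = sin ε · sin λ_s = sin 45.30° × sin 152.7° = 0.32601, so δ = +19.027°.
cos H₀ = −tan(-62.1°) tan(+19.027°) = 0.6513, H₀ = 0.8615 rad.
Bracket: H₀ sin φ sin δ + cos φ cos δ sin H₀ = 0.8615×-0.88377×0.32601 + 0.46793×0.94537×0.75882 = -0.248214 + 0.335677 = 0.087463.
Q̄ = (S₀/π) × [bracket] = (1899/π) × 0.087463 = 52.87 W/m².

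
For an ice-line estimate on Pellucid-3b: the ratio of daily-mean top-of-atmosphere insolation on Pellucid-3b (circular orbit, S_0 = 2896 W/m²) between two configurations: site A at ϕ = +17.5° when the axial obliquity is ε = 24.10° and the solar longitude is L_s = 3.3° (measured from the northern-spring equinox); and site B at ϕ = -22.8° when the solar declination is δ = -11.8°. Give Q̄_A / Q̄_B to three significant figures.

— Configuration A (ϕ=+17.5°):
Solar declination: sin δ = sin ε · sin L_s = sin 24.10° × sin 3.3° = 0.02351, so δ = +1.347°.
cos h₀ = −tan(+17.5°) tan(+1.347°) = -0.0074, h₀ = 1.5782 rad.
Bracket: h₀ sin ϕ sin δ + cos ϕ cos δ sin h₀ = 1.5782×0.30071×0.02351 + 0.95372×0.99972×0.99997 = 0.011157 + 0.953424 = 0.964581.
Q̄ = (S_0/π) × [bracket] = (2896/π) × 0.964581 = 889.18 W/m².
— Configuration B (ϕ=-22.8°):
cos h₀ = −tan(-22.8°) tan(-11.800°) = -0.0878, h₀ = 1.6587 rad.
Bracket: h₀ sin ϕ sin δ + cos ϕ cos δ sin h₀ = 1.6587×-0.38752×-0.20450 + 0.92186×0.97887×0.99614 = 0.131448 + 0.898898 = 1.030346.
Q̄ = (S_0/π) × [bracket] = (2896/π) × 1.030346 = 949.80 W/m².
Ratio Q̄_A / Q̄_B = 889.18 / 949.80 = 0.9362.

Q̄_A / Q̄_B ≈ 0.936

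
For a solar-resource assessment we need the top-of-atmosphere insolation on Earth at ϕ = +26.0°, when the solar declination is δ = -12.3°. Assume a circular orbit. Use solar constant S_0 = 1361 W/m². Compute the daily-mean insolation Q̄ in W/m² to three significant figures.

Q̄ ≈ 319 W/m²

cos h₀ = −tan(+26.0°) tan(-12.300°) = 0.1063, h₀ = 1.4643 rad.
Bracket: h₀ sin ϕ sin δ + cos ϕ cos δ sin h₀ = 1.4643×0.43837×-0.21303 + 0.89879×0.97705×0.99433 = -0.136745 + 0.873184 = 0.736439.
Q̄ = (S_0/π) × [bracket] = (1361/π) × 0.736439 = 319.0 W/m².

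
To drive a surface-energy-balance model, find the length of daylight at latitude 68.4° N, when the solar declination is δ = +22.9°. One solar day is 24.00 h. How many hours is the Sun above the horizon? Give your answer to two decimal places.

24.00 h

Sunrise equation: cos H₀ = −tan φ · tan δ = -1.0669 ≤ −1, so the Sun never sets (polar day) and H₀ = π.
Daylight = 2H₀/(2π) × 24.00 h = (3.1416/π) × 24.00 = 24.00 h.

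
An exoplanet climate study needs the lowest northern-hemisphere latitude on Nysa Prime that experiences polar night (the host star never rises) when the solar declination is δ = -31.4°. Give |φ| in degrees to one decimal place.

Polar night requires cos H₀ = −tan φ tan δ ≥ 1, i.e. tan φ tan δ ≤ −1.
The boundary is |tan φ| · |tan δ| = 1, so |φ| = 90° − |δ| = 90° − 31.4° = 58.6° in the northern hemisphere.

|φ| = 58.6°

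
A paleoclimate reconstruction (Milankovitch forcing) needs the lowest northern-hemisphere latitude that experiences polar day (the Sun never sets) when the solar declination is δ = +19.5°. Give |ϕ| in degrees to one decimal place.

Polar day requires cos h₀ = −tan ϕ tan δ ≤ −1, i.e. tan ϕ tan δ ≥ 1.
The boundary is |tan ϕ| · |tan δ| = 1, so |ϕ| = 90° − |δ| = 90° − 19.5° = 70.5° in the northern hemisphere.

|ϕ| = 70.5°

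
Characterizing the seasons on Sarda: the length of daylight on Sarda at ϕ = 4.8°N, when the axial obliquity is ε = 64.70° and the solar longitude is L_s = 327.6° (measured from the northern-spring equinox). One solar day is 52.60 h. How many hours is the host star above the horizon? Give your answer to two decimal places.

25.52 h

Solar declination: sin δ = sin ε · sin L_s = sin 64.70° × sin 327.6° = -0.48443, so δ = -28.975°.
cos h₀ = −tan ϕ · tan δ = −tan(+4.8°) × tan(-28.975°) = 0.0465, so h₀ = 1.5243 rad = 87.33°.
Daylight = 2h₀/(2π) × 52.60 h = (1.5243/π) × 52.60 = 25.52 h.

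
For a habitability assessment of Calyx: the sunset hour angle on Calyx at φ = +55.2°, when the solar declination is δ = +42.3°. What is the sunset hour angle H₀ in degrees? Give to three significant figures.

Sunrise equation: cos H₀ = −tan φ · tan δ = -1.3092 ≤ −1, so the host star never sets (polar day) and H₀ = π.

H₀ = 180°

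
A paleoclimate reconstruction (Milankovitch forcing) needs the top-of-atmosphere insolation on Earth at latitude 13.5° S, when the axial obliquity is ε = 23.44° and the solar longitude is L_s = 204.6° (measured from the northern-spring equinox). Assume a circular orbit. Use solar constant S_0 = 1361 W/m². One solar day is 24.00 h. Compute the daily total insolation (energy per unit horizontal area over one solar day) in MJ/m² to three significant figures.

Solar declination: sin δ = sin ε · sin L_s = sin 23.44° × sin 204.6° = -0.16559, so δ = -9.532°.
cos h₀ = −tan(-13.5°) tan(-9.532°) = -0.0403, h₀ = 1.6111 rad.
Bracket: h₀ sin ϕ sin δ + cos ϕ cos δ sin h₀ = 1.6111×-0.23345×-0.16559 + 0.97237×0.98619×0.99919 = 0.062280 + 0.958165 = 1.020445.
Q̄ = (S_0/π) × [bracket] = (1361/π) × 1.020445 = 442.08 W/m².
Daily total = Q̄ × 24.00 h × 3600 s/h = 442.08 × 24.00 × 3600 / 10⁶ = 38.20 MJ/m².

38.2 MJ/m²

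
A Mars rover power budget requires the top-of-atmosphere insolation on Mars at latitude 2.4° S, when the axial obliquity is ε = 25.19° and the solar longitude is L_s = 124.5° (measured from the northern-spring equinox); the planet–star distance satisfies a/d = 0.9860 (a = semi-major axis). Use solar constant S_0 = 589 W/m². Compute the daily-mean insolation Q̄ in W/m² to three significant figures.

Solar declination: sin δ = sin ε · sin L_s = sin 25.19° × sin 124.5° = 0.35077, so δ = +20.534°.
cos h₀ = −tan(-2.4°) tan(+20.534°) = 0.0157, h₀ = 1.5551 rad.
Bracket: h₀ sin ϕ sin δ + cos ϕ cos δ sin h₀ = 1.5551×-0.04188×0.35077 + 0.99912×0.93646×0.99988 = -0.022845 + 0.935524 = 0.912679.
Inverse-square distance factor (a/d)² = 0.9860² = 0.972196.
Q̄ = (S_0/π) × 0.972196 × [bracket] = (589/π) × 0.972196 × 0.912679 = 166.4 W/m².

Q̄ ≈ 166 W/m²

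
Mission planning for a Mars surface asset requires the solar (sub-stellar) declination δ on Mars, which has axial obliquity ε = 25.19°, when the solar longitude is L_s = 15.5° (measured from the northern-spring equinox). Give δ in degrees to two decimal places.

δ = +6.53°

sin δ = sin ε · sin L_s = sin 25.19° × sin 15.5° = 0.113742.
δ = arcsin(0.113742) = +6.53°.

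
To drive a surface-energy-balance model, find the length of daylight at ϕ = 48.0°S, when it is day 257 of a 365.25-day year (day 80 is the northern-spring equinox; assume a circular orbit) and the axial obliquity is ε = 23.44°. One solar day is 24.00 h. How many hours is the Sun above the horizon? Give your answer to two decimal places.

11.67 h

Solar longitude: L_s = 360° × (257 − 80)/365.25 = 174.456°.
sin δ = sin 23.44° × sin 174.456° = 0.03843, so δ = +2.203°.
cos h₀ = −tan ϕ · tan δ = −tan(-48.0°) × tan(+2.203°) = 0.0427, so h₀ = 1.5281 rad = 87.55°.
Daylight = 2h₀/(2π) × 24.00 h = (1.5281/π) × 24.00 = 11.67 h.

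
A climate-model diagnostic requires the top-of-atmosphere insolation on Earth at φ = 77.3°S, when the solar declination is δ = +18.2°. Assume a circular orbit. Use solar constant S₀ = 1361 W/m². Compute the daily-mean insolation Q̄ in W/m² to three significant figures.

Q̄ ≈ 0.00 W/m²

cos H₀ = −tan(-77.3°) tan(+18.200°) = 1.4589 ≥ 1 ⇒ polar night, H₀ = 0 and Q̄ = 0.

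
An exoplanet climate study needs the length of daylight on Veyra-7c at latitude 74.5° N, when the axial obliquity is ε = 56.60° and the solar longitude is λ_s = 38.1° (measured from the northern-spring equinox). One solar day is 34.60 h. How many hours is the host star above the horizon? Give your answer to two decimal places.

Solar declination: sin δ = sin ε · sin λ_s = sin 56.60° × sin 38.1° = 0.51513, so δ = +31.006°.
Sunrise equation: cos H₀ = −tan φ · tan δ = -2.1672 ≤ −1, so the host star never sets (polar day) and H₀ = π.
Daylight = 2H₀/(2π) × 34.60 h = (3.1416/π) × 34.60 = 34.60 h.

34.60 h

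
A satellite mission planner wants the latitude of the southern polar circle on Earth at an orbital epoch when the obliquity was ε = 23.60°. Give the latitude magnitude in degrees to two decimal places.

66.40°

The polar circle is the lowest latitude that experiences at least one full rotation of continuous darkness at the northern-summer solstice; it lies at |ϕ| = 90° − ε = 90° − 23.60° = 66.40°.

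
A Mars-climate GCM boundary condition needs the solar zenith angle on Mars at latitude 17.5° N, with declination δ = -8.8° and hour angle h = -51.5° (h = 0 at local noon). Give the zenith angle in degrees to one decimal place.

cos θ_z = sin ϕ sin δ + cos ϕ cos δ cos h = -0.046004 + 0.586714 = 0.540710.
θ_z = arccos(0.540710) = 57.3°.

θ_z = 57.3°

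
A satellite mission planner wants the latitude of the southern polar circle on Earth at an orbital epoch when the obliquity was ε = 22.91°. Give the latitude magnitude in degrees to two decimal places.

The polar circle is the lowest latitude that experiences at least one full rotation of continuous darkness at the northern-summer solstice; it lies at |φ| = 90° − ε = 90° − 22.91° = 67.09°.

67.09°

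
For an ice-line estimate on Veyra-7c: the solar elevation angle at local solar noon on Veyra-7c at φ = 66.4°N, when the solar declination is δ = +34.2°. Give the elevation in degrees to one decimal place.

At local noon the hour angle is zero, so the zenith angle equals |φ − δ| = |+66.4° − (+34.200°)| = 32.200°.
Elevation = 90° − 32.200° = 57.8°.

57.8°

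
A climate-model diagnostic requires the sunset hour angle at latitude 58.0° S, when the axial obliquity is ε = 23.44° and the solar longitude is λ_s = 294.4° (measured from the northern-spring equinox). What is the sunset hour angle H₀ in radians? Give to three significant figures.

Solar declination: sin δ = sin ε · sin λ_s = sin 23.44° × sin 294.4° = -0.36226, so δ = -21.239°.
cos H₀ = −tan φ · tan δ = −tan(-58.0°) × tan(-21.239°) = -0.6220, so H₀ = 2.2421 rad = 128.46°.

H₀ = 2.24 rad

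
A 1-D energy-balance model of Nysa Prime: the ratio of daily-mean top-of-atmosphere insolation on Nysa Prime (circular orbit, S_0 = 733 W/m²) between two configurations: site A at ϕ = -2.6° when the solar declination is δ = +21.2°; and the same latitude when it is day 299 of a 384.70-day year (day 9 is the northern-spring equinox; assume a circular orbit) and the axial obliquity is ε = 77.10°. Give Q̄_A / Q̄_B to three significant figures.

Q̄_A / Q̄_B ≈ 3.04

— Configuration A (ϕ=-2.6°):
cos h₀ = −tan(-2.6°) tan(+21.200°) = 0.0176, h₀ = 1.5532 rad.
Bracket: h₀ sin ϕ sin δ + cos ϕ cos δ sin h₀ = 1.5532×-0.04536×0.36162 + 0.99897×0.93232×0.99984 = -0.025477 + 0.931211 = 0.905734.
Q̄ = (S_0/π) × [bracket] = (733/π) × 0.905734 = 211.33 W/m².
— Configuration B (ϕ=-2.6°):
Solar longitude: L_s = 360° × (299 − 9)/384.70 = 271.380°.
sin δ = sin 77.10° × sin 271.380° = -0.97448, so δ = -77.028°.
cos h₀ = −tan(-2.6°) tan(-77.028°) = -0.1971, h₀ = 1.7692 rad.
Bracket: h₀ sin ϕ sin δ + cos ϕ cos δ sin h₀ = 1.7692×-0.04536×-0.97448 + 0.99897×0.22448×0.98038 = 0.078203 + 0.219849 = 0.298052.
Q̄ = (S_0/π) × [bracket] = (733/π) × 0.298052 = 69.542 W/m².
Ratio Q̄_A / Q̄_B = 211.33 / 69.542 = 3.039.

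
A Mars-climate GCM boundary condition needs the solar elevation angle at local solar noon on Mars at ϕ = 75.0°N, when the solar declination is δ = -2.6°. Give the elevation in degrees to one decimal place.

At local noon the hour angle is zero, so the zenith angle equals |ϕ − δ| = |+75.0° − (-2.600°)| = 77.600°.
Elevation = 90° − 77.600° = 12.4°.

12.4°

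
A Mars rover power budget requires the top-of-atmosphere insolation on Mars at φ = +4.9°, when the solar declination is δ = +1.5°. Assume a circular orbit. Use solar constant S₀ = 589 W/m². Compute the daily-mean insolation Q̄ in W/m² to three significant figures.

cos H₀ = −tan(+4.9°) tan(+1.500°) = -0.0022, H₀ = 1.5730 rad.
Bracket: H₀ sin φ sin δ + cos φ cos δ sin H₀ = 1.5730×0.08542×0.02618 + 0.99635×0.99966×1.00000 = 0.003518 + 0.996011 = 0.999529.
Q̄ = (S₀/π) × [bracket] = (589/π) × 0.999529 = 187.4 W/m².

Q̄ ≈ 187 W/m²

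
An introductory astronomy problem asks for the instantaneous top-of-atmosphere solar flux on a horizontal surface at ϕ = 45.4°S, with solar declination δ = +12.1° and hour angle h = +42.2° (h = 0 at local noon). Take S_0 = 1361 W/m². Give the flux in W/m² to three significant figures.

cos θ_z = sin ϕ sin δ + cos ϕ cos δ cos h = -0.149254 + 0.508602 = 0.359348.
Flux = S_0 · cos θ_z = 1361 × 0.359348 = 489.1 W/m².

489 W/m²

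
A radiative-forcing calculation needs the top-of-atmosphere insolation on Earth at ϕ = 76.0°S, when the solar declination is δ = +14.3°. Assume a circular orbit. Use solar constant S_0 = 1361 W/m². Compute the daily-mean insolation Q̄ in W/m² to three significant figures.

Q̄ ≈ 0.00 W/m²

cos h₀ = −tan(-76.0°) tan(+14.300°) = 1.0223 ≥ 1 ⇒ polar night, h₀ = 0 and Q̄ = 0.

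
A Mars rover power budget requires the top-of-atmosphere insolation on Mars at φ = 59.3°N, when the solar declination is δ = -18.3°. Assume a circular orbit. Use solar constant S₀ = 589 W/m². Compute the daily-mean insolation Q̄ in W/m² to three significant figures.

Q̄ ≈ 25.9 W/m²

cos H₀ = −tan(+59.3°) tan(-18.300°) = 0.5570, H₀ = 0.9800 rad.
Bracket: H₀ sin φ sin δ + cos φ cos δ sin H₀ = 0.9800×0.85985×-0.31399 + 0.51054×0.94943×0.83052 = -0.264585 + 0.402571 = 0.137986.
Q̄ = (S₀/π) × [bracket] = (589/π) × 0.137986 = 25.87 W/m².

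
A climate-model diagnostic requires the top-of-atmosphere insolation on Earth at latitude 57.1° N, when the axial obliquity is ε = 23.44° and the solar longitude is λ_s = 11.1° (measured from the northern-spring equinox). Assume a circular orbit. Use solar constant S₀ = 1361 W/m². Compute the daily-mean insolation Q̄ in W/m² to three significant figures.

Q̄ ≈ 280 W/m²

Solar declination: sin δ = sin ε · sin λ_s = sin 23.44° × sin 11.1° = 0.07658, so δ = +4.392°.
cos H₀ = −tan(+57.1°) tan(+4.392°) = -0.1187, H₀ = 1.6898 rad.
Bracket: H₀ sin φ sin δ + cos φ cos δ sin H₀ = 1.6898×0.83962×0.07658 + 0.54317×0.99706×0.99293 = 0.108651 + 0.537744 = 0.646395.
Q̄ = (S₀/π) × [bracket] = (1361/π) × 0.646395 = 280.0 W/m².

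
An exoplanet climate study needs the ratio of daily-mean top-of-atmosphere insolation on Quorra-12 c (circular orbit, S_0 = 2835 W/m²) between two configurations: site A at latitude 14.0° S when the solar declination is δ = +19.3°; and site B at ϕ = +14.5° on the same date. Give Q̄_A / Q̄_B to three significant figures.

Q̄_A / Q̄_B ≈ 0.758

— Configuration A (ϕ=-14.0°):
cos h₀ = −tan(-14.0°) tan(+19.300°) = 0.0873, h₀ = 1.4834 rad.
Bracket: h₀ sin ϕ sin δ + cos ϕ cos δ sin h₀ = 1.4834×-0.24192×0.33051 + 0.97030×0.94380×0.99618 = -0.118608 + 0.912271 = 0.793663.
Q̄ = (S_0/π) × [bracket] = (2835/π) × 0.793663 = 716.21 W/m².
— Configuration B (ϕ=+14.5°):
cos h₀ = −tan(+14.5°) tan(+19.300°) = -0.0906, h₀ = 1.6615 rad.
Bracket: h₀ sin ϕ sin δ + cos ϕ cos δ sin h₀ = 1.6615×0.25038×0.33051 + 0.96815×0.94380×0.99589 = 0.137494 + 0.909984 = 1.047478.
Q̄ = (S_0/π) × [bracket] = (2835/π) × 1.047478 = 945.25 W/m².
Ratio Q̄_A / Q̄_B = 716.21 / 945.25 = 0.7577.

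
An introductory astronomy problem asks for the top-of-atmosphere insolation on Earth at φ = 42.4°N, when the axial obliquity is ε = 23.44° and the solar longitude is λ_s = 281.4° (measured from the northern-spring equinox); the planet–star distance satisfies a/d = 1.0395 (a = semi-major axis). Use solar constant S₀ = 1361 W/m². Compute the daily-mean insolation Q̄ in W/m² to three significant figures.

Solar declination: sin δ = sin ε · sin λ_s = sin 23.44° × sin 281.4° = -0.38994, so δ = -22.951°.
cos H₀ = −tan(+42.4°) tan(-22.951°) = 0.3867, H₀ = 1.1738 rad.
Bracket: H₀ sin φ sin δ + cos φ cos δ sin H₀ = 1.1738×0.67430×-0.38994 + 0.73846×0.92084×0.92222 = -0.308635 + 0.627113 = 0.318478.
Inverse-square distance factor (a/d)² = 1.0395² = 1.080560.
Q̄ = (S₀/π) × 1.080560 × [bracket] = (1361/π) × 1.080560 × 0.318478 = 149.1 W/m².

Q̄ ≈ 149 W/m²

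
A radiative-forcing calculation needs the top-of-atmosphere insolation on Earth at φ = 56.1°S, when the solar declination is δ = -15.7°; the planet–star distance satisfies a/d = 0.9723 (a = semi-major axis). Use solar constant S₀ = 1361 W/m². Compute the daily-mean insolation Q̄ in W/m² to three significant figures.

Q̄ ≈ 384 W/m²

cos H₀ = −tan(-56.1°) tan(-15.700°) = -0.4183, H₀ = 2.0024 rad.
Bracket: H₀ sin φ sin δ + cos φ cos δ sin H₀ = 2.0024×-0.83001×-0.27060 + 0.55775×0.96269×0.90831 = 0.449740 + 0.487708 = 0.937448.
Inverse-square distance factor (a/d)² = 0.9723² = 0.945367.
Q̄ = (S₀/π) × 0.945367 × [bracket] = (1361/π) × 0.945367 × 0.937448 = 383.9 W/m².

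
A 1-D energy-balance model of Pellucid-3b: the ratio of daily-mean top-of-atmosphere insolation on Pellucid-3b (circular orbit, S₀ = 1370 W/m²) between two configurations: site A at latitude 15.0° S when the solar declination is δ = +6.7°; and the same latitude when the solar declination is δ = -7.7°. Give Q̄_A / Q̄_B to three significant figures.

Q̄_A / Q̄_B ≈ 0.901

— Configuration A (φ=-15.0°):
cos H₀ = −tan(-15.0°) tan(+6.700°) = 0.0315, H₀ = 1.5393 rad.
Bracket: H₀ sin φ sin δ + cos φ cos δ sin H₀ = 1.5393×-0.25882×0.11667 + 0.96593×0.99317×0.99950 = -0.046482 + 0.958853 = 0.912371.
Q̄ = (S₀/π) × [bracket] = (1370/π) × 0.912371 = 397.87 W/m².
— Configuration B (φ=-15.0°):
cos H₀ = −tan(-15.0°) tan(-7.700°) = -0.0362, H₀ = 1.6070 rad.
Bracket: H₀ sin φ sin δ + cos φ cos δ sin H₀ = 1.6070×-0.25882×-0.13399 + 0.96593×0.99098×0.99934 = 0.055730 + 0.956586 = 1.012316.
Q̄ = (S₀/π) × [bracket] = (1370/π) × 1.012316 = 441.46 W/m².
Ratio Q̄_A / Q̄_B = 397.87 / 441.46 = 0.9013.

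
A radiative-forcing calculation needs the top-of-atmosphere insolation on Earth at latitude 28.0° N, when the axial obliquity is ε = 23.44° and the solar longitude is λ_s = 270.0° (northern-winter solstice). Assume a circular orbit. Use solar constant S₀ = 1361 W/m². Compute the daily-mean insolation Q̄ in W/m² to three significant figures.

Q̄ ≈ 233 W/m²

Solar declination: sin δ = sin ε · sin λ_s = sin 23.44° × sin 270.0° = -0.39779, so δ = -23.440°.
cos H₀ = −tan(+28.0°) tan(-23.440°) = 0.2305, H₀ = 1.3382 rad.
Bracket: H₀ sin φ sin δ + cos φ cos δ sin H₀ = 1.3382×0.46947×-0.39779 + 0.88295×0.91748×0.97306 = -0.249909 + 0.788265 = 0.538356.
Q̄ = (S₀/π) × [bracket] = (1361/π) × 0.538356 = 233.2 W/m².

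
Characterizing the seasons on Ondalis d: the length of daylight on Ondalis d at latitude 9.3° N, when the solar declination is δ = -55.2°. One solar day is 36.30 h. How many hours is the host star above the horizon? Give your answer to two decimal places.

cos H₀ = −tan φ · tan δ = −tan(+9.3°) × tan(-55.200°) = 0.2356, so H₀ = 1.3329 rad = 76.37°.
Daylight = 2H₀/(2π) × 36.30 h = (1.3329/π) × 36.30 = 15.40 h.

15.40 h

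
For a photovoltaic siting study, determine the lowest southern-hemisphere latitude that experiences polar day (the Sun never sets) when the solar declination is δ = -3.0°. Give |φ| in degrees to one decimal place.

|φ| = 87.0°

Polar day requires cos H₀ = −tan φ tan δ ≤ −1, i.e. tan φ tan δ ≥ 1.
The boundary is |tan φ| · |tan δ| = 1, so |φ| = 90° − |δ| = 90° − 3.0° = 87.0° in the southern hemisphere.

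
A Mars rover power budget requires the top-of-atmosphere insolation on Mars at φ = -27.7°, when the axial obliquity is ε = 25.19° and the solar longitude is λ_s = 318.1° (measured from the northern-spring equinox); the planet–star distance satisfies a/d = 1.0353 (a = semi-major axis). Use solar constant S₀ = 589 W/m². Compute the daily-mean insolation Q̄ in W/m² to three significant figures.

Q̄ ≈ 214 W/m²

Solar declination: sin δ = sin ε · sin λ_s = sin 25.19° × sin 318.1° = -0.28424, so δ = -16.514°.
cos H₀ = −tan(-27.7°) tan(-16.514°) = -0.1557, H₀ = 1.7271 rad.
Bracket: H₀ sin φ sin δ + cos φ cos δ sin H₀ = 1.7271×-0.46484×-0.28424 + 0.88539×0.95875×0.98781 = 0.228195 + 0.838520 = 1.066715.
Inverse-square distance factor (a/d)² = 1.0353² = 1.071846.
Q̄ = (S₀/π) × 1.071846 × [bracket] = (589/π) × 1.071846 × 1.066715 = 214.4 W/m².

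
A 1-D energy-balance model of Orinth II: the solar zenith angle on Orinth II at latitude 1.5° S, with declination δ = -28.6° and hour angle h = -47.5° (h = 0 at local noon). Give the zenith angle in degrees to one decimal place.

θ_z = 52.7°

cos θ_z = sin φ sin δ + cos φ cos δ cos h = 0.012531 + 0.592953 = 0.605484.
θ_z = arccos(0.605484) = 52.7°.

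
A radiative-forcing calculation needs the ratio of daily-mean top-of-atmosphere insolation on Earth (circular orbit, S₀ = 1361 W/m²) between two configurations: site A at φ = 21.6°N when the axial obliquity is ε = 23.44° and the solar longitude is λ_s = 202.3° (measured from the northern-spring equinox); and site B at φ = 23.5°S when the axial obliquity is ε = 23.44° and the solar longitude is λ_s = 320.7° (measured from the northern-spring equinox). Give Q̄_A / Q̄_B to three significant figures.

Q̄_A / Q̄_B ≈ 0.793

— Configuration A (φ=+21.6°):
Solar declination: sin δ = sin ε · sin λ_s = sin 23.44° × sin 202.3° = -0.15094, so δ = -8.682°.
cos H₀ = −tan(+21.6°) tan(-8.682°) = 0.0605, H₀ = 1.5103 rad.
Bracket: H₀ sin φ sin δ + cos φ cos δ sin H₀ = 1.5103×0.36812×-0.15094 + 0.92978×0.98854×0.99817 = -0.083918 + 0.917443 = 0.833525.
Q̄ = (S₀/π) × [bracket] = (1361/π) × 0.833525 = 361.10 W/m².
— Configuration B (φ=-23.5°):
Solar declination: sin δ = sin ε · sin λ_s = sin 23.44° × sin 320.7° = -0.25195, so δ = -14.593°.
cos H₀ = −tan(-23.5°) tan(-14.593°) = -0.1132, H₀ = 1.6842 rad.
Bracket: H₀ sin φ sin δ + cos φ cos δ sin H₀ = 1.6842×-0.39875×-0.25195 + 0.91706×0.96774×0.99357 = 0.169203 + 0.881769 = 1.050972.
Q̄ = (S₀/π) × [bracket] = (1361/π) × 1.050972 = 455.30 W/m².
Ratio Q̄_A / Q̄_B = 361.10 / 455.30 = 0.7931.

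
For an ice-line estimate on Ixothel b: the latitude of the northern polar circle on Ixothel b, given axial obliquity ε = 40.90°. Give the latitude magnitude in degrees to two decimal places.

The polar circle is the lowest latitude that experiences at least one full rotation of continuous daylight at the northern-summer solstice; it lies at |φ| = 90° − ε = 90° − 40.90° = 49.10°.

49.10°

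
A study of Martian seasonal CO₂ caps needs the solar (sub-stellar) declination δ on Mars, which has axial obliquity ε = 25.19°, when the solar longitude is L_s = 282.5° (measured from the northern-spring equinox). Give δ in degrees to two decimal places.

sin δ = sin ε · sin L_s = sin 25.19° × sin 282.5° = -0.415532.
δ = arcsin(-0.415532) = -24.55°.

δ = -24.55°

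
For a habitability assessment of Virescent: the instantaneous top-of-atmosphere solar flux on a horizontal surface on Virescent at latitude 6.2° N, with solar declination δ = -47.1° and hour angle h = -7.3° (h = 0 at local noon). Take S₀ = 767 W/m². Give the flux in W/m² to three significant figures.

cos θ_z = sin φ sin δ + cos φ cos δ cos h = -0.079114 + 0.671254 = 0.592140.
Flux = S₀ · cos θ_z = 767 × 0.592140 = 454.2 W/m².

454 W/m²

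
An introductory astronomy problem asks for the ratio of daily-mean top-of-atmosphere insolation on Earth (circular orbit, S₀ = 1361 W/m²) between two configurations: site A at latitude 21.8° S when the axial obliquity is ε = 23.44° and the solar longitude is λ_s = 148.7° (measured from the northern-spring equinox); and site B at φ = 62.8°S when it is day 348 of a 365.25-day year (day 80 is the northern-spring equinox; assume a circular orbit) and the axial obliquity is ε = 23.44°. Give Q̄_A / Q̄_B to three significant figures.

Q̄_A / Q̄_B ≈ 0.699

— Configuration A (φ=-21.8°):
Solar declination: sin δ = sin ε · sin λ_s = sin 23.44° × sin 148.7° = 0.20666, so δ = +11.927°.
cos H₀ = −tan(-21.8°) tan(+11.927°) = 0.0845, H₀ = 1.4862 rad.
Bracket: H₀ sin φ sin δ + cos φ cos δ sin H₀ = 1.4862×-0.37137×0.20666 + 0.92849×0.97841×0.99643 = -0.114062 + 0.905201 = 0.791139.
Q̄ = (S₀/π) × [bracket] = (1361/π) × 0.791139 = 342.74 W/m².
— Configuration B (φ=-62.8°):
Solar longitude: λ_s = 360° × (348 − 80)/365.25 = 264.148°.
sin δ = sin 23.44° × sin 264.148° = -0.39572, so δ = -23.311°.
cos H₀ = −tan(-62.8°) tan(-23.311°) = -0.8384, H₀ = 2.5652 rad.
Bracket: H₀ sin φ sin δ + cos φ cos δ sin H₀ = 2.5652×-0.88942×-0.39572 + 0.45710×0.91837×0.54503 = 0.902851 + 0.228796 = 1.131647.
Q̄ = (S₀/π) × [bracket] = (1361/π) × 1.131647 = 490.25 W/m².
Ratio Q̄_A / Q̄_B = 342.74 / 490.25 = 0.6991.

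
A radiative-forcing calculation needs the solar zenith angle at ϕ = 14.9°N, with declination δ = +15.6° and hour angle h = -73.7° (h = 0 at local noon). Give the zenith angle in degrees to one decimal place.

cos θ_z = sin ϕ sin δ + cos ϕ cos δ cos h = 0.069148 + 0.261238 = 0.330386.
θ_z = arccos(0.330386) = 70.7°.

θ_z = 70.7°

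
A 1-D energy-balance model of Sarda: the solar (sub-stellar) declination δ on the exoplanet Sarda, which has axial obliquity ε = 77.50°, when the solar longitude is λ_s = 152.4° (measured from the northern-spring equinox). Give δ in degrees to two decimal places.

δ = +26.89°

sin δ = sin ε · sin λ_s = sin 77.50° × sin 152.4° = 0.452314.
δ = arcsin(0.452314) = +26.89°.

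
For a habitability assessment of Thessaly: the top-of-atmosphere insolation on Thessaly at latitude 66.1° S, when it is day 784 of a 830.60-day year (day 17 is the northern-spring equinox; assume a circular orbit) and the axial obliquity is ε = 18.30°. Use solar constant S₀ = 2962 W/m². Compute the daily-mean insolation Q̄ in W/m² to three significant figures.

Solar longitude: λ_s = 360° × (784 − 17)/830.60 = 332.434°.
sin δ = sin 18.30° × sin 332.434° = -0.14530, so δ = -8.355°.
cos H₀ = −tan(-66.1°) tan(-8.355°) = -0.3314, H₀ = 1.9086 rad.
Bracket: H₀ sin φ sin δ + cos φ cos δ sin H₀ = 1.9086×-0.91425×-0.14530 + 0.40514×0.98939×0.94348 = 0.253539 + 0.378186 = 0.631725.
Q̄ = (S₀/π) × [bracket] = (2962/π) × 0.631725 = 595.6 W/m².

Q̄ ≈ 596 W/m²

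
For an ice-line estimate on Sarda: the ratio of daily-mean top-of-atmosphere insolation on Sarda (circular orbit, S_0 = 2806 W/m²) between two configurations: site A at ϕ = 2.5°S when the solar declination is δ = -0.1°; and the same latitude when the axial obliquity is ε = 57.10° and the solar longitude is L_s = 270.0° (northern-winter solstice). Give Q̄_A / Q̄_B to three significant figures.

— Configuration A (ϕ=-2.5°):
cos h₀ = −tan(-2.5°) tan(-0.100°) = -0.0001, h₀ = 1.5709 rad.
Bracket: h₀ sin ϕ sin δ + cos ϕ cos δ sin h₀ = 1.5709×-0.04362×-0.00175 + 0.99905×1.00000×1.00000 = 0.000120 + 0.999050 = 0.999170.
Q̄ = (S_0/π) × [bracket] = (2806/π) × 0.999170 = 892.44 W/m².
— Configuration B (ϕ=-2.5°):
Solar declination: sin δ = sin ε · sin L_s = sin 57.10° × sin 270.0° = -0.83962, so δ = -57.100°.
cos h₀ = −tan(-2.5°) tan(-57.100°) = -0.0675, h₀ = 1.6383 rad.
Bracket: h₀ sin ϕ sin δ + cos ϕ cos δ sin h₀ = 1.6383×-0.04362×-0.83962 + 0.99905×0.54317×0.99772 = 0.060001 + 0.541417 = 0.601418.
Q̄ = (S_0/π) × [bracket] = (2806/π) × 0.601418 = 537.17 W/m².
Ratio Q̄_A / Q̄_B = 892.44 / 537.17 = 1.661.

Q̄_A / Q̄_B ≈ 1.66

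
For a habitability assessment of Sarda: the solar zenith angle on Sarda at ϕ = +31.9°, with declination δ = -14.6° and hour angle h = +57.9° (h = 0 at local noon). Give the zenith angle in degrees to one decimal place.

cos θ_z = sin ϕ sin δ + cos ϕ cos δ cos h = -0.133203 + 0.436575 = 0.303372.
θ_z = arccos(0.303372) = 72.3°.

θ_z = 72.3°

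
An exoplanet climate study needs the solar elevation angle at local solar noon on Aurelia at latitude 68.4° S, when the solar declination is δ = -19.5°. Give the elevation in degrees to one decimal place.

At local noon the hour angle is zero, so the zenith angle equals |φ − δ| = |-68.4° − (-19.500°)| = 48.900°.
Elevation = 90° − 48.900° = 41.1°.

41.1°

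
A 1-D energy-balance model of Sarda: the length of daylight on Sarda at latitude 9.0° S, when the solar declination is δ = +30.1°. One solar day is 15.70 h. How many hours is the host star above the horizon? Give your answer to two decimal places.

cos h₀ = −tan ϕ · tan δ = −tan(-9.0°) × tan(+30.100°) = 0.0918, so h₀ = 1.4789 rad = 84.73°.
Daylight = 2h₀/(2π) × 15.70 h = (1.4789/π) × 15.70 = 7.39 h.

7.39 h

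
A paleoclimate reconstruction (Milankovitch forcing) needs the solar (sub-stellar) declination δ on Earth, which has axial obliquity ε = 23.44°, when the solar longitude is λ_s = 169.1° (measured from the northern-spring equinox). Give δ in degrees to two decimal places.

sin δ = sin ε · sin λ_s = sin 23.44° × sin 169.1° = 0.075220.
δ = arcsin(0.075220) = +4.31°.

δ = +4.31°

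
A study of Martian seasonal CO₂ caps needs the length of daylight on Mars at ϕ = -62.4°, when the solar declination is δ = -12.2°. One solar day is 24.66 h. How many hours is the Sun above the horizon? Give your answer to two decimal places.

cos h₀ = −tan ϕ · tan δ = −tan(-62.4°) × tan(-12.200°) = -0.4136, so h₀ = 1.9972 rad = 114.43°.
Daylight = 2h₀/(2π) × 24.66 h = (1.9972/π) × 24.66 = 15.68 h.

15.68 h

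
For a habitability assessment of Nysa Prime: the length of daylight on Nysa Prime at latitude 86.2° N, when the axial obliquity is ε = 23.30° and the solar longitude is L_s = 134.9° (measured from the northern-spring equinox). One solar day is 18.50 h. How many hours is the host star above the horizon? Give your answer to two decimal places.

18.50 h

Solar declination: sin δ = sin ε · sin L_s = sin 23.30° × sin 134.9° = 0.28018, so δ = +16.271°.
Sunrise equation: cos h₀ = −tan ϕ · tan δ = -4.3943 ≤ −1, so the host star never sets (polar day) and h₀ = π.
Daylight = 2h₀/(2π) × 18.50 h = (3.1416/π) × 18.50 = 18.50 h.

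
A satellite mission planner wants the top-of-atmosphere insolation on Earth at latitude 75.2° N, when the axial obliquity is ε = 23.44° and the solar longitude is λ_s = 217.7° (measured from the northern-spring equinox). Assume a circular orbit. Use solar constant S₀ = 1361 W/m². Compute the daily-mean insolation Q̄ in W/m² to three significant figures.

Q̄ ≈ 1.16 W/m²

Solar declination: sin δ = sin ε · sin λ_s = sin 23.44° × sin 217.7° = -0.24326, so δ = -14.079°.
cos H₀ = −tan(+75.2°) tan(-14.079°) = 0.9492, H₀ = 0.3201 rad.
Bracket: H₀ sin φ sin δ + cos φ cos δ sin H₀ = 0.3201×0.96682×-0.24326 + 0.25545×0.96996×0.31465 = -0.075284 + 0.077963 = 0.002679.
Q̄ = (S₀/π) × [bracket] = (1361/π) × 0.002679 = 1.161 W/m².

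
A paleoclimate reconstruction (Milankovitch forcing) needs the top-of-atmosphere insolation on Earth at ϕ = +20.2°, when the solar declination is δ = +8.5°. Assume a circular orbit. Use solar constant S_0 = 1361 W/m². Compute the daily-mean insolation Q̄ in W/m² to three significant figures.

cos h₀ = −tan(+20.2°) tan(+8.500°) = -0.0550, h₀ = 1.6258 rad.
Bracket: h₀ sin ϕ sin δ + cos ϕ cos δ sin h₀ = 1.6258×0.34530×0.14781 + 0.93849×0.98902×0.99849 = 0.082979 + 0.926784 = 1.009763.
Q̄ = (S_0/π) × [bracket] = (1361/π) × 1.009763 = 437.4 W/m².

Q̄ ≈ 437 W/m²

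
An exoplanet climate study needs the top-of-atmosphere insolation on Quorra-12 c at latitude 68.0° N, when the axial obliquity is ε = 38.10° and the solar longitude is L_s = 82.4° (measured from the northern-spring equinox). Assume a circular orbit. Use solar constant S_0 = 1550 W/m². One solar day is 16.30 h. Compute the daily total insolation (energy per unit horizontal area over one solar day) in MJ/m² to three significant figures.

Solar declination: sin δ = sin ε · sin L_s = sin 38.10° × sin 82.4° = 0.61162, so δ = +37.706°.
cos h₀ = −tan(+68.0°) tan(+37.706°) = -1.9134 ≤ −1 ⇒ polar day, h₀ = π.
Bracket: h₀ sin ϕ sin δ + cos ϕ cos δ sin h₀ = 3.1416×0.92718×0.61162 + 0.37461×0.79116×0.00000 = 1.781544 + 0.000000 = 1.781544.
Q̄ = (S_0/π) × [bracket] = (1550/π) × 1.781544 = 878.98 W/m².
Daily total = Q̄ × 16.30 h × 3600 s/h = 878.98 × 16.30 × 3600 / 10⁶ = 51.58 MJ/m².

51.6 MJ/m²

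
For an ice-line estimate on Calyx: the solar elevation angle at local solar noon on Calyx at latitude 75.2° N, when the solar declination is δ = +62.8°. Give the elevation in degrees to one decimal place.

77.6°

At local noon the hour angle is zero, so the zenith angle equals |ϕ − δ| = |+75.2° − (+62.800°)| = 12.400°.
Elevation = 90° − 12.400° = 77.6°.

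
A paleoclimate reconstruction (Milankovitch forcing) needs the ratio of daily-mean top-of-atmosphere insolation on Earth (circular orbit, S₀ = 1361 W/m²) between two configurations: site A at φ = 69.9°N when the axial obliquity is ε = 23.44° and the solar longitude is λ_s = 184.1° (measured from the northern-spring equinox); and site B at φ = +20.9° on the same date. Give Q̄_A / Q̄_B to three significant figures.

Q̄_A / Q̄_B ≈ 0.330

— Configuration A (φ=+69.9°):
Solar declination: sin δ = sin ε · sin λ_s = sin 23.44° × sin 184.1° = -0.02844, so δ = -1.630°.
cos H₀ = −tan(+69.9°) tan(-1.630°) = 0.0777, H₀ = 1.4930 rad.
Bracket: H₀ sin φ sin δ + cos φ cos δ sin H₀ = 1.4930×0.93909×-0.02844 + 0.34366×0.99960×0.99697 = -0.039875 + 0.342482 = 0.302607.
Q̄ = (S₀/π) × [bracket] = (1361/π) × 0.302607 = 131.10 W/m².
— Configuration B (φ=+20.9°):
cos H₀ = −tan(+20.9°) tan(-1.630°) = 0.0109, H₀ = 1.5599 rad.
Bracket: H₀ sin φ sin δ + cos φ cos δ sin H₀ = 1.5599×0.35674×-0.02844 + 0.93420×0.99960×0.99994 = -0.015826 + 0.933770 = 0.917944.
Q̄ = (S₀/π) × [bracket] = (1361/π) × 0.917944 = 397.67 W/m².
Ratio Q̄_A / Q̄_B = 131.10 / 397.67 = 0.3297.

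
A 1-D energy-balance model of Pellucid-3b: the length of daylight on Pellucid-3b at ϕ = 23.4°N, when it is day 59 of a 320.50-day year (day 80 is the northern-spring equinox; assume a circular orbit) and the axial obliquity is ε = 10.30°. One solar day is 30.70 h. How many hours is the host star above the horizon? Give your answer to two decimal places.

Solar longitude: L_s = 360° × (59 − 80)/320.50 = -23.588°, i.e. -23.588° + 360° = 336.412°.
sin δ = sin 10.30° × sin 336.412° = -0.07155, so δ = -4.103°.
cos h₀ = −tan ϕ · tan δ = −tan(+23.4°) × tan(-4.103°) = 0.0310, so h₀ = 1.5397 rad = 88.22°.
Daylight = 2h₀/(2π) × 30.70 h = (1.5397/π) × 30.70 = 15.05 h.

15.05 h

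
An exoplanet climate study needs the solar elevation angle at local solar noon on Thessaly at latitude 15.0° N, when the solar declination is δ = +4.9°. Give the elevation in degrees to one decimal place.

79.9°

At local noon the hour angle is zero, so the zenith angle equals |φ − δ| = |+15.0° − (+4.900°)| = 10.100°.
Elevation = 90° − 10.100° = 79.9°.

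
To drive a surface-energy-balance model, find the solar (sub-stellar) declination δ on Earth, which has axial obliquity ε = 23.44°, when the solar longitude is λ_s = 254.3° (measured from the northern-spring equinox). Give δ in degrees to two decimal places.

δ = -22.52°

sin δ = sin ε · sin λ_s = sin 23.44° × sin 254.3° = -0.382948.
δ = arcsin(-0.382948) = -22.52°.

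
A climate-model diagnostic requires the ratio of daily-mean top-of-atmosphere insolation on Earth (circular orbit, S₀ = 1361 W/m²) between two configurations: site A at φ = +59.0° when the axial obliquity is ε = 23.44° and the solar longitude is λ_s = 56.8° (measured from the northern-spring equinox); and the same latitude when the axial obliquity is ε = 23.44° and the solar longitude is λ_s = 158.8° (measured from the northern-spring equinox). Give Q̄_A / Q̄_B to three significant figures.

Q̄_A / Q̄_B ≈ 1.42

— Configuration A (φ=+59.0°):
Solar declination: sin δ = sin ε · sin λ_s = sin 23.44° × sin 56.8° = 0.33286, so δ = +19.442°.
cos H₀ = −tan(+59.0°) tan(+19.442°) = -0.5875, H₀ = 2.1987 rad.
Bracket: H₀ sin φ sin δ + cos φ cos δ sin H₀ = 2.1987×0.85717×0.33286 + 0.51504×0.94298×0.80925 = 0.627328 + 0.393030 = 1.020358.
Q̄ = (S₀/π) × [bracket] = (1361/π) × 1.020358 = 442.04 W/m².
— Configuration B (φ=+59.0°):
Solar declination: sin δ = sin ε · sin λ_s = sin 23.44° × sin 158.8° = 0.14385, so δ = +8.271°.
cos H₀ = −tan(+59.0°) tan(+8.271°) = -0.2419, H₀ = 1.8151 rad.
Bracket: H₀ sin φ sin δ + cos φ cos δ sin H₀ = 1.8151×0.85717×0.14385 + 0.51504×0.98960×0.97030 = 0.223809 + 0.494546 = 0.718355.
Q̄ = (S₀/π) × [bracket] = (1361/π) × 0.718355 = 311.21 W/m².
Ratio Q̄_A / Q̄_B = 442.04 / 311.21 = 1.420.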